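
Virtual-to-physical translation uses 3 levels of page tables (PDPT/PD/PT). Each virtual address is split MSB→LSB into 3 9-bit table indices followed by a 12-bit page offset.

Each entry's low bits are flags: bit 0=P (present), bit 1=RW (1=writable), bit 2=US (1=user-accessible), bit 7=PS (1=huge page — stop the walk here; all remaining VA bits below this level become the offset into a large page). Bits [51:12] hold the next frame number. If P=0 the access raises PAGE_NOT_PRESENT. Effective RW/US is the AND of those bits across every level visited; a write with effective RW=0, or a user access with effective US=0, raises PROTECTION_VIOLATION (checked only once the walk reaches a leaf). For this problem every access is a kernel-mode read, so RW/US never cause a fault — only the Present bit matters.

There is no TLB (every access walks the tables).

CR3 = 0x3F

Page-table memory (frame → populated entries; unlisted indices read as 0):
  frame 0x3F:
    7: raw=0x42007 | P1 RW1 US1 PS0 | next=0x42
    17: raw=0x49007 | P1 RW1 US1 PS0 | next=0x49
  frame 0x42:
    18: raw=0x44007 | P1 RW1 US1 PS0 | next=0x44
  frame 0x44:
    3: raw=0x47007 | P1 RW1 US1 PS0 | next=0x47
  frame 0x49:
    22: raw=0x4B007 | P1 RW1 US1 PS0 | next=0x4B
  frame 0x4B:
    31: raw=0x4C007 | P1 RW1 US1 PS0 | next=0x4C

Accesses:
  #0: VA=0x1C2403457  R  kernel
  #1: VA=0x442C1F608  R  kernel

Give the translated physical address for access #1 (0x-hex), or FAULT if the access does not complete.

Per-access translation:
#0 VA=0x1C2403457 (r,kernel):
  [0] read 0x3F idx=7: raw=0x42007 flags P=1 W=1 U=1 S=0
  [1] read 0x42 idx=18: raw=0x44007 flags P=1 W=1 U=1 S=0
  [2] read 0x44 idx=3: raw=0x47007 flags P=1 W=1 U=1 S=0
  ⇒ phys 0x47457  [3 reads]
#1 VA=0x442C1F608 (r,kernel):
  [0] read 0x3F idx=17: raw=0x49007 flags P=1 W=1 U=1 S=0
  [1] read 0x49 idx=22: raw=0x4B007 flags P=1 W=1 U=1 S=0
  [2] read 0x4B idx=31: raw=0x4C007 flags P=1 W=1 U=1 S=0
  ⇒ phys 0x4C608  [3 reads]

Access #1 PA: 0x4C608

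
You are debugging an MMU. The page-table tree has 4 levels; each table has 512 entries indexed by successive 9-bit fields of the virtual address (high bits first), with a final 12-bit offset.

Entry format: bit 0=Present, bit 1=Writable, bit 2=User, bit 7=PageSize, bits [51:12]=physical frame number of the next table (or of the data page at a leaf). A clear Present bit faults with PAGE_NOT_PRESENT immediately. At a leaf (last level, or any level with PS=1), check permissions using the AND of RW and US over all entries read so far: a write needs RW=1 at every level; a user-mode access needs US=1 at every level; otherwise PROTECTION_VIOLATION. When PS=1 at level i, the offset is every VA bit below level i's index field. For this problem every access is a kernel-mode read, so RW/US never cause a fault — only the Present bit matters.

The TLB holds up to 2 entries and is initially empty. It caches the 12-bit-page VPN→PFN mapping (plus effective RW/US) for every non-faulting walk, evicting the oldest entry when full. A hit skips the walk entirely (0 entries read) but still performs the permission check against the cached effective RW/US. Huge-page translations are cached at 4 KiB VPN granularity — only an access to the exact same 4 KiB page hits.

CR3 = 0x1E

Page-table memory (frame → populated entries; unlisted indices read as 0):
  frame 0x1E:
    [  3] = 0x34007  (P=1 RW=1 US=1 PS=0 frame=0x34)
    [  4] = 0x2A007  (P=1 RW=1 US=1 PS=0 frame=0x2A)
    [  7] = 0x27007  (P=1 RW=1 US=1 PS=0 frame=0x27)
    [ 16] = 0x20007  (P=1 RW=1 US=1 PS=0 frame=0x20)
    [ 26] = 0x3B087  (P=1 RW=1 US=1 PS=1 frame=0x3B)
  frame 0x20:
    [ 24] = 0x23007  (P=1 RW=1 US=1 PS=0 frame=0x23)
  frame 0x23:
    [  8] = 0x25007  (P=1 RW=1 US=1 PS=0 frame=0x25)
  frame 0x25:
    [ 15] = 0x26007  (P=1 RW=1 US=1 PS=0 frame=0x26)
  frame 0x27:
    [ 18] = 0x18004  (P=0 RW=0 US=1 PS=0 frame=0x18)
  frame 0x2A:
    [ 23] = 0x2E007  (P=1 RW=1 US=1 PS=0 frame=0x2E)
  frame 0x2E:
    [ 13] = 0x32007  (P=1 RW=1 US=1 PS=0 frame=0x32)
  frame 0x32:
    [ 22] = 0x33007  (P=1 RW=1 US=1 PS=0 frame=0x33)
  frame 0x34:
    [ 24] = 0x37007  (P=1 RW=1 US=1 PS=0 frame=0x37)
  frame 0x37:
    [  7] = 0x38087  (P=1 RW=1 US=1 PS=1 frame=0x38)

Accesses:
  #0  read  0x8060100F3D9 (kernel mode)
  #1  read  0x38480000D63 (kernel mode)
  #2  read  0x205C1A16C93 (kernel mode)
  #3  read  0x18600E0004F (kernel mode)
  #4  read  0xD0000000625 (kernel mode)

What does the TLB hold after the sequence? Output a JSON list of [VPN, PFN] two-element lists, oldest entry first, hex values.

Trace:
#0 VA=0x8060100F3D9 (r,kernel):
  L0: frame=0x1E idx=16 entry=0x20007 [P=1 RW=1 US=1 PS=0]
  L1: frame=0x20 idx=24 entry=0x23007 [P=1 RW=1 US=1 PS=0]
  L2: frame=0x23 idx=8 entry=0x25007 [P=1 RW=1 US=1 PS=0]
  L3: frame=0x25 idx=15 entry=0x26007 [P=1 RW=1 US=1 PS=0]
  ⇒ phys 0x263D9  [4 reads]
#1 VA=0x38480000D63 (r,kernel):
  L0: frame=0x1E idx=7 entry=0x27007 [P=1 RW=1 US=1 PS=0]
  L1: frame=0x27 idx=18 entry=0x18004 [P=0 RW=0 US=1 PS=0]
  ✗ PAGE_NOT_PRESENT  [2 reads]
#2 VA=0x205C1A16C93 (r,kernel):
  L0: frame=0x1E idx=4 entry=0x2A007 [P=1 RW=1 US=1 PS=0]
  L1: frame=0x2A idx=23 entry=0x2E007 [P=1 RW=1 US=1 PS=0]
  L2: frame=0x2E idx=13 entry=0x32007 [P=1 RW=1 US=1 PS=0]
  L3: frame=0x32 idx=22 entry=0x33007 [P=1 RW=1 US=1 PS=0]
  ⇒ phys 0x33C93  [4 reads]
#3 VA=0x18600E0004F (r,kernel):
  L0: frame=0x1E idx=3 entry=0x34007 [P=1 RW=1 US=1 PS=0]
  L1: frame=0x34 idx=24 entry=0x37007 [P=1 RW=1 US=1 PS=0]
  L2: frame=0x37 idx=7 entry=0x38087 [P=1 RW=1 US=1 PS=1]
  ⇒ phys 0x3804F (huge @L2)  [3 reads]
#4 VA=0xD0000000625 (r,kernel):
  L0: frame=0x1E idx=26 entry=0x3B087 [P=1 RW=1 US=1 PS=1]
  ⇒ phys 0x3B625 (huge @L0)  [1 reads]

TLB: [["0x18600E00", "0x38"], ["0xD0000000", "0x3B"]]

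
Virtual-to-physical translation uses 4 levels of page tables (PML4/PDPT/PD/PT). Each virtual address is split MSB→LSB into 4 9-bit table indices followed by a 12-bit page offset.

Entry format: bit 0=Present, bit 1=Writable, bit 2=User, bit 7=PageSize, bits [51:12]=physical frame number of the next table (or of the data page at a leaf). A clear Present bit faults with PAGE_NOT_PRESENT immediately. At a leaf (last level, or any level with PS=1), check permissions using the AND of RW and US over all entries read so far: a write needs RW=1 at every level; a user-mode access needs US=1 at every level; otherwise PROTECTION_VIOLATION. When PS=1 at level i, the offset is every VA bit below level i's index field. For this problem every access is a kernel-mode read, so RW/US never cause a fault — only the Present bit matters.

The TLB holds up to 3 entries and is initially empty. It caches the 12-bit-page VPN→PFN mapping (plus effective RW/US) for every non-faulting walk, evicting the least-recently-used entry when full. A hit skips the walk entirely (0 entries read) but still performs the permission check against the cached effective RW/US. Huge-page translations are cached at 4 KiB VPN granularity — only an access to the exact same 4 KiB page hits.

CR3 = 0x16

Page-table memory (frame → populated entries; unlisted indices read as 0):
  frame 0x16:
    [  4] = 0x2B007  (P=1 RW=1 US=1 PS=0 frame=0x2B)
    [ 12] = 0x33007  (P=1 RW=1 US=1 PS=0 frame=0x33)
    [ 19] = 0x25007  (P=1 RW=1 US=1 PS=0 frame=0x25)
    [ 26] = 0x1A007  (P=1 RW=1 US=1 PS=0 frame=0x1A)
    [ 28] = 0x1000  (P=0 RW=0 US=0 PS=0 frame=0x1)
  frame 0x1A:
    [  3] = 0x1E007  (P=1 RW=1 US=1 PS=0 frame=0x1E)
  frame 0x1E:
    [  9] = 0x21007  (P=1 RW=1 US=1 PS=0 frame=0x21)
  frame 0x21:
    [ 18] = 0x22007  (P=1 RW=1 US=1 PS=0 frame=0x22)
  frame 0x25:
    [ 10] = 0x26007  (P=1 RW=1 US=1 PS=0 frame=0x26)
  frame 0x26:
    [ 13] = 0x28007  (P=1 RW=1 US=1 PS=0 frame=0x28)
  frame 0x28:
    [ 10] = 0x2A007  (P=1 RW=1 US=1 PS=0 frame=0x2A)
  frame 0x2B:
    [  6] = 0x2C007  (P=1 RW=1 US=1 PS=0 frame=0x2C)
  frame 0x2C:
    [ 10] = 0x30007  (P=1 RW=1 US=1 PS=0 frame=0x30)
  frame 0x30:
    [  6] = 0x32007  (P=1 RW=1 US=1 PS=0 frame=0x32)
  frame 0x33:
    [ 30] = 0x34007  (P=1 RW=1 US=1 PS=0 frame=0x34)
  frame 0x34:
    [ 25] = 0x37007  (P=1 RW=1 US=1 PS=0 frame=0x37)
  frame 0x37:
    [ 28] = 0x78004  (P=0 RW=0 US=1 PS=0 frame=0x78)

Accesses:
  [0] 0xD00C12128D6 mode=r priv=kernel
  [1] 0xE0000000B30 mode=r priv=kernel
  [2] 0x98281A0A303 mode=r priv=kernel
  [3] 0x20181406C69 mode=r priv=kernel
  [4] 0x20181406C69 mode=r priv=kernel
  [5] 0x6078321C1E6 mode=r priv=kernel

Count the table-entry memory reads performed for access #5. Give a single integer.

Per-access translation:
#0 VA=0xD00C12128D6 (r,kernel):
  [0] read 0x16 idx=26: raw=0x1A007 flags P=1 W=1 U=1 S=0
  [1] read 0x1A idx=3: raw=0x1E007 flags P=1 W=1 U=1 S=0
  [2] read 0x1E idx=9: raw=0x21007 flags P=1 W=1 U=1 S=0
  [3] read 0x21 idx=18: raw=0x22007 flags P=1 W=1 U=1 S=0
  → PA=0x228D6  (4 entries read)
#1 VA=0xE0000000B30 (r,kernel):
  [0] read 0x16 idx=28: raw=0x1000 flags P=0 W=0 U=0 S=0
  ⇒ fault: PAGE_NOT_PRESENT  — 1 lookups
#2 VA=0x98281A0A303 (r,kernel):
  [0] read 0x16 idx=19: raw=0x25007 flags P=1 W=1 U=1 S=0
  [1] read 0x25 idx=10: raw=0x26007 flags P=1 W=1 U=1 S=0
  [2] read 0x26 idx=13: raw=0x28007 flags P=1 W=1 U=1 S=0
  [3] read 0x28 idx=10: raw=0x2A007 flags P=1 W=1 U=1 S=0
  → PA=0x2A303  (4 entries read)
#3 VA=0x20181406C69 (r,kernel):
  [0] read 0x16 idx=4: raw=0x2B007 flags P=1 W=1 U=1 S=0
  [1] read 0x2B idx=6: raw=0x2C007 flags P=1 W=1 U=1 S=0
  [2] read 0x2C idx=10: raw=0x30007 flags P=1 W=1 U=1 S=0
  [3] read 0x30 idx=6: raw=0x32007 flags P=1 W=1 U=1 S=0
  → PA=0x32C69  (4 entries read)
#4 VA=0x20181406C69 (r,kernel):
  TLB hit vpn=0x20181406 → PA=0x32C69
#5 VA=0x6078321C1E6 (r,kernel):
  [0] read 0x16 idx=12: raw=0x33007 flags P=1 W=1 U=1 S=0
  [1] read 0x33 idx=30: raw=0x34007 flags P=1 W=1 U=1 S=0
  [2] read 0x34 idx=25: raw=0x37007 flags P=1 W=1 U=1 S=0
  [3] read 0x37 idx=28: raw=0x78004 flags P=0 W=0 U=1 S=0
  ⇒ fault: PAGE_NOT_PRESENT  — 4 lookups

Entries read for #5: 4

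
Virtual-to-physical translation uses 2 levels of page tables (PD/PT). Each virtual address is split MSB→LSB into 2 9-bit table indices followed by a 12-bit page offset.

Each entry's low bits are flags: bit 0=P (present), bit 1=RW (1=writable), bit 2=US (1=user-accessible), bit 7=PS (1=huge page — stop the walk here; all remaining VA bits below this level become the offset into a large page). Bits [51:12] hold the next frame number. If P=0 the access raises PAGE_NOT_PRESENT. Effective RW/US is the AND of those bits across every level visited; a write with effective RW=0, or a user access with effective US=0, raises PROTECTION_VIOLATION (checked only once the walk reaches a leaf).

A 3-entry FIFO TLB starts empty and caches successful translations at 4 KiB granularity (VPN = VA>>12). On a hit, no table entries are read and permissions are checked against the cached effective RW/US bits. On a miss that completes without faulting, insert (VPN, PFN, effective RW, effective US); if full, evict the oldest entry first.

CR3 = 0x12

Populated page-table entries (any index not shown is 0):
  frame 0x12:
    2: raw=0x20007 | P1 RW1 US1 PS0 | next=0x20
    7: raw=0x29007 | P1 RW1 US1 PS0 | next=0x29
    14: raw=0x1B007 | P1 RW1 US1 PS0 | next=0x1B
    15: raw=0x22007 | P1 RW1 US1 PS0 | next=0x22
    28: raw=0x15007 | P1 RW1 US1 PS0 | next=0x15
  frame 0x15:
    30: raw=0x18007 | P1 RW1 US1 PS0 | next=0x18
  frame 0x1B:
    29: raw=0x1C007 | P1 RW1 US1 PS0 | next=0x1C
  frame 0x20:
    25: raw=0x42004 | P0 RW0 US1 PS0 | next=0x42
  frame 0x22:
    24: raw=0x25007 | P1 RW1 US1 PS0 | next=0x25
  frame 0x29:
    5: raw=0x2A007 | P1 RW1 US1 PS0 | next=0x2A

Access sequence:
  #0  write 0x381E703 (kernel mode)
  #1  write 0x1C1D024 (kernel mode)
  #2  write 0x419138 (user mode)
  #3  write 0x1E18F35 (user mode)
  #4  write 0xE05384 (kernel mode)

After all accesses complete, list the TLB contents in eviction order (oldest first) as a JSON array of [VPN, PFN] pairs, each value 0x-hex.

Walk each access:
#0 VA=0x381E703 (w,kernel):
  L0 @0x12[28] → 0x15007  P=1,RW=1,US=1,PS=0
  L1 @0x15[30] → 0x18007  P=1,RW=1,US=1,PS=0
  → PA=0x18703  (2 entries read)
#1 VA=0x1C1D024 (w,kernel):
  L0 @0x12[14] → 0x1B007  P=1,RW=1,US=1,PS=0
  L1 @0x1B[29] → 0x1C007  P=1,RW=1,US=1,PS=0
  → PA=0x1C024  (2 entries read)
#2 VA=0x419138 (w,user):
  L0 @0x12[2] → 0x20007  P=1,RW=1,US=1,PS=0
  L1 @0x20[25] → 0x42004  P=0,RW=0,US=1,PS=0
  ⇒ fault: PAGE_NOT_PRESENT  — 2 lookups
#3 VA=0x1E18F35 (w,user):
  L0 @0x12[15] → 0x22007  P=1,RW=1,US=1,PS=0
  L1 @0x22[24] → 0x25007  P=1,RW=1,US=1,PS=0
  → PA=0x25F35  (2 entries read)
#4 VA=0xE05384 (w,kernel):
  L0 @0x12[7] → 0x29007  P=1,RW=1,US=1,PS=0
  L1 @0x29[5] → 0x2A007  P=1,RW=1,US=1,PS=0
  → PA=0x2A384  (2 entries read)

TLB: [["0x1C1D", "0x1C"], ["0x1E18", "0x25"], ["0xE05", "0x2A"]]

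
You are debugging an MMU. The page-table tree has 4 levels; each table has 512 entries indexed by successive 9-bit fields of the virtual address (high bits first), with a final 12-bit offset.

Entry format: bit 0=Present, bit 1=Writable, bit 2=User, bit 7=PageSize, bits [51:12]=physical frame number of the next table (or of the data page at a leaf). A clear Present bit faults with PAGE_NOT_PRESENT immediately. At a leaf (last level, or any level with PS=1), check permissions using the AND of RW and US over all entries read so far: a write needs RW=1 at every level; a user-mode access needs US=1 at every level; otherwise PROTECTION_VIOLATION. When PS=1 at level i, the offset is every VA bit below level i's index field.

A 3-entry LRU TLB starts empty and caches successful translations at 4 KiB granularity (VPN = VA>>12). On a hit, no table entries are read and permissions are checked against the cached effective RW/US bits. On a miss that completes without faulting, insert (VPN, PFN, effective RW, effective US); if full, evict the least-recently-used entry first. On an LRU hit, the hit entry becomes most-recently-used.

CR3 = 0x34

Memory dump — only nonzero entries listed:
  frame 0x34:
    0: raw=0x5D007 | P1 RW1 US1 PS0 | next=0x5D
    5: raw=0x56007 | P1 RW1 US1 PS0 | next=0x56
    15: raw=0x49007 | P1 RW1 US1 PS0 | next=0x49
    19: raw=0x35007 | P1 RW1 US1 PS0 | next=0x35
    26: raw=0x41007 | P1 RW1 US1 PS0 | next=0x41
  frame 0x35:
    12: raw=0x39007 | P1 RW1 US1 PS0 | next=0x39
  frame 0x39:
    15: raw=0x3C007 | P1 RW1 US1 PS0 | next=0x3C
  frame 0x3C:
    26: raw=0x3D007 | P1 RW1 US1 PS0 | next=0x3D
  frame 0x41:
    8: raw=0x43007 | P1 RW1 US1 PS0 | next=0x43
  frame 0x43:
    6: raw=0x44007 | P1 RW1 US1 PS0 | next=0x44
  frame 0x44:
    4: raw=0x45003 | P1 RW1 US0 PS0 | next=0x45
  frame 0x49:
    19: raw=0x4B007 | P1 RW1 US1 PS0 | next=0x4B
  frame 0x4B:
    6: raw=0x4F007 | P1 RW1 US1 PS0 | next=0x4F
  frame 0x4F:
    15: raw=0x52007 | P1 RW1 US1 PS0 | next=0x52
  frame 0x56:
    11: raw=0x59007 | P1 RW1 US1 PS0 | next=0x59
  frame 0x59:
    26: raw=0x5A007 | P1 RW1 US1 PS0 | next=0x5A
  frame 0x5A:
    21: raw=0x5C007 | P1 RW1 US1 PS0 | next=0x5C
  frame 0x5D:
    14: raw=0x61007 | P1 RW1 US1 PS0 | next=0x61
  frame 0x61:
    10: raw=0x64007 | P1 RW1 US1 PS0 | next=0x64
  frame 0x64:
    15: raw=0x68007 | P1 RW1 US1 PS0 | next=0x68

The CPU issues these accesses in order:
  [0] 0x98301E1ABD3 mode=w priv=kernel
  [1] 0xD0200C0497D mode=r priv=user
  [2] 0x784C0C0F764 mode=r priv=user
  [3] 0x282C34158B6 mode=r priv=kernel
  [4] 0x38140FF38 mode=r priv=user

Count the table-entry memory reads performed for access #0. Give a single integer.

Per-access translation:
#0 VA=0x98301E1ABD3 (w,kernel):
  L0 @0x34[19] → 0x35007  P=1,RW=1,US=1,PS=0
  L1 @0x35[12] → 0x39007  P=1,RW=1,US=1,PS=0
  L2 @0x39[15] → 0x3C007  P=1,RW=1,US=1,PS=0
  L3 @0x3C[26] → 0x3D007  P=1,RW=1,US=1,PS=0
  → PA=0x3DBD3  (4 entries read)
#1 VA=0xD0200C0497D (r,user):
  L0 @0x34[26] → 0x41007  P=1,RW=1,US=1,PS=0
  L1 @0x41[8] → 0x43007  P=1,RW=1,US=1,PS=0
  L2 @0x43[6] → 0x44007  P=1,RW=1,US=1,PS=0
  L3 @0x44[4] → 0x45003  P=1,RW=1,US=0,PS=0
  ✗ PROTECTION_VIOLATION  [4 reads]
#2 VA=0x784C0C0F764 (r,user):
  L0 @0x34[15] → 0x49007  P=1,RW=1,US=1,PS=0
  L1 @0x49[19] → 0x4B007  P=1,RW=1,US=1,PS=0
  L2 @0x4B[6] → 0x4F007  P=1,RW=1,US=1,PS=0
  L3 @0x4F[15] → 0x52007  P=1,RW=1,US=1,PS=0
  → PA=0x52764  (4 entries read)
#3 VA=0x282C34158B6 (r,kernel):
  L0 @0x34[5] → 0x56007  P=1,RW=1,US=1,PS=0
  L1 @0x56[11] → 0x59007  P=1,RW=1,US=1,PS=0
  L2 @0x59[26] → 0x5A007  P=1,RW=1,US=1,PS=0
  L3 @0x5A[21] → 0x5C007  P=1,RW=1,US=1,PS=0
  → PA=0x5C8B6  (4 entries read)
#4 VA=0x38140FF38 (r,user):
  L0 @0x34[0] → 0x5D007  P=1,RW=1,US=1,PS=0
  L1 @0x5D[14] → 0x61007  P=1,RW=1,US=1,PS=0
  L2 @0x61[10] → 0x64007  P=1,RW=1,US=1,PS=0
  L3 @0x64[15] → 0x68007  P=1,RW=1,US=1,PS=0
  → PA=0x68F38  (4 entries read)

Entries read for #0: 4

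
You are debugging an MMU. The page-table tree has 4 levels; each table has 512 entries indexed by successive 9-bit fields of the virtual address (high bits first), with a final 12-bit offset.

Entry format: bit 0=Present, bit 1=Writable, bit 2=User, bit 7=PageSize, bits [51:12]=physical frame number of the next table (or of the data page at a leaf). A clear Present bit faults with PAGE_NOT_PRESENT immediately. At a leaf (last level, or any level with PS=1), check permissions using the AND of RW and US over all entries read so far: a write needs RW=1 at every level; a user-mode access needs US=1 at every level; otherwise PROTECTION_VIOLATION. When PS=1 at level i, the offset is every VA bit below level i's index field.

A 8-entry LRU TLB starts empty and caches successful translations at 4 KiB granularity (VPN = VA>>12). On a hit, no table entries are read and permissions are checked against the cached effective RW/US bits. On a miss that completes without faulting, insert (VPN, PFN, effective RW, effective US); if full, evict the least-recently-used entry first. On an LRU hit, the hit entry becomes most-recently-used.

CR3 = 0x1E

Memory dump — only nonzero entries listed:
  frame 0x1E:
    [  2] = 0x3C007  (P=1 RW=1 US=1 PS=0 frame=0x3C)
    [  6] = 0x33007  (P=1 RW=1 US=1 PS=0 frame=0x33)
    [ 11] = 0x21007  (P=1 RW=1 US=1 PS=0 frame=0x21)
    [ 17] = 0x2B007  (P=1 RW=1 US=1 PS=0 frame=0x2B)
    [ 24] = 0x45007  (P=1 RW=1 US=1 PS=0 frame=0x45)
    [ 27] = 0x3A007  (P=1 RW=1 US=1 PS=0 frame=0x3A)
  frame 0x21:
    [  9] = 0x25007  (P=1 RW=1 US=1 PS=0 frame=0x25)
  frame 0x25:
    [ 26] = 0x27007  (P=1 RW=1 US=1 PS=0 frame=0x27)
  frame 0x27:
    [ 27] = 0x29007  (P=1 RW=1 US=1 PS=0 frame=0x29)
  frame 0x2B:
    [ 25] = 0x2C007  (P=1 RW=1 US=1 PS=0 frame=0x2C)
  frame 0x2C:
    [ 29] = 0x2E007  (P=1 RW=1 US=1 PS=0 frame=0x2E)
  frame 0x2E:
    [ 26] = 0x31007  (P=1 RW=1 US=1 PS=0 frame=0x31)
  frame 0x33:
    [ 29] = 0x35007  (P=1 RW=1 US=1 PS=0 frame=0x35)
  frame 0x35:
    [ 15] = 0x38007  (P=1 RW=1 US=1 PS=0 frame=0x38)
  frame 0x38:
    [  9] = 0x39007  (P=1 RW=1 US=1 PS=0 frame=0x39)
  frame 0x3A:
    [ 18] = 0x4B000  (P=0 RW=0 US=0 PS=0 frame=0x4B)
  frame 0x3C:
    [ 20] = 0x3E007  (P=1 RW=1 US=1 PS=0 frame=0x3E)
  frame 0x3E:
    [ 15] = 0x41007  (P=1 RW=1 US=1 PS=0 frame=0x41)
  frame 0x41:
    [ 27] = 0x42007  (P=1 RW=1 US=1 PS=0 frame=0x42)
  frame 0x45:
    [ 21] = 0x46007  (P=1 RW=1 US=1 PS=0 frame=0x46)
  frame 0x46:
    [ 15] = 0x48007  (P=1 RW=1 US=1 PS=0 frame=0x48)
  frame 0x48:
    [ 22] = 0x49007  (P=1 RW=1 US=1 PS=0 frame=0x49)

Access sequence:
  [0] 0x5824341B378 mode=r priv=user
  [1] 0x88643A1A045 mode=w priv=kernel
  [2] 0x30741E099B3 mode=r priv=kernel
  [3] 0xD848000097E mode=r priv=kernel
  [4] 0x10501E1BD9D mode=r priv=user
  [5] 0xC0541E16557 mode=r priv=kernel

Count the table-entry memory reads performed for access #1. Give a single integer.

Trace:
#0 VA=0x5824341B378 (r,user):
  L0: frame=0x1E idx=11 entry=0x21007 [P=1 RW=1 US=1 PS=0]
  L1: frame=0x21 idx=9 entry=0x25007 [P=1 RW=1 US=1 PS=0]
  L2: frame=0x25 idx=26 entry=0x27007 [P=1 RW=1 US=1 PS=0]
  L3: frame=0x27 idx=27 entry=0x29007 [P=1 RW=1 US=1 PS=0]
  → PA=0x29378  (4 entries read)
#1 VA=0x88643A1A045 (w,kernel):
  L0: frame=0x1E idx=17 entry=0x2B007 [P=1 RW=1 US=1 PS=0]
  L1: frame=0x2B idx=25 entry=0x2C007 [P=1 RW=1 US=1 PS=0]
  L2: frame=0x2C idx=29 entry=0x2E007 [P=1 RW=1 US=1 PS=0]
  L3: frame=0x2E idx=26 entry=0x31007 [P=1 RW=1 US=1 PS=0]
  → PA=0x31045  (4 entries read)
#2 VA=0x30741E099B3 (r,kernel):
  L0: frame=0x1E idx=6 entry=0x33007 [P=1 RW=1 US=1 PS=0]
  L1: frame=0x33 idx=29 entry=0x35007 [P=1 RW=1 US=1 PS=0]
  L2: frame=0x35 idx=15 entry=0x38007 [P=1 RW=1 US=1 PS=0]
  L3: frame=0x38 idx=9 entry=0x39007 [P=1 RW=1 US=1 PS=0]
  → PA=0x399B3  (4 entries read)
#3 VA=0xD848000097E (r,kernel):
  L0: frame=0x1E idx=27 entry=0x3A007 [P=1 RW=1 US=1 PS=0]
  L1: frame=0x3A idx=18 entry=0x4B000 [P=0 RW=0 US=0 PS=0]
  ✗ PAGE_NOT_PRESENT  [2 reads]
#4 VA=0x10501E1BD9D (r,user):
  L0: frame=0x1E idx=2 entry=0x3C007 [P=1 RW=1 US=1 PS=0]
  L1: frame=0x3C idx=20 entry=0x3E007 [P=1 RW=1 US=1 PS=0]
  L2: frame=0x3E idx=15 entry=0x41007 [P=1 RW=1 US=1 PS=0]
  L3: frame=0x41 idx=27 entry=0x42007 [P=1 RW=1 US=1 PS=0]
  → PA=0x42D9D  (4 entries read)
#5 VA=0xC0541E16557 (r,kernel):
  L0: frame=0x1E idx=24 entry=0x45007 [P=1 RW=1 US=1 PS=0]
  L1: frame=0x45 idx=21 entry=0x46007 [P=1 RW=1 US=1 PS=0]
  L2: frame=0x46 idx=15 entry=0x48007 [P=1 RW=1 US=1 PS=0]
  L3: frame=0x48 idx=22 entry=0x49007 [P=1 RW=1 US=1 PS=0]
  → PA=0x49557  (4 entries read)

Entries read for #1: 4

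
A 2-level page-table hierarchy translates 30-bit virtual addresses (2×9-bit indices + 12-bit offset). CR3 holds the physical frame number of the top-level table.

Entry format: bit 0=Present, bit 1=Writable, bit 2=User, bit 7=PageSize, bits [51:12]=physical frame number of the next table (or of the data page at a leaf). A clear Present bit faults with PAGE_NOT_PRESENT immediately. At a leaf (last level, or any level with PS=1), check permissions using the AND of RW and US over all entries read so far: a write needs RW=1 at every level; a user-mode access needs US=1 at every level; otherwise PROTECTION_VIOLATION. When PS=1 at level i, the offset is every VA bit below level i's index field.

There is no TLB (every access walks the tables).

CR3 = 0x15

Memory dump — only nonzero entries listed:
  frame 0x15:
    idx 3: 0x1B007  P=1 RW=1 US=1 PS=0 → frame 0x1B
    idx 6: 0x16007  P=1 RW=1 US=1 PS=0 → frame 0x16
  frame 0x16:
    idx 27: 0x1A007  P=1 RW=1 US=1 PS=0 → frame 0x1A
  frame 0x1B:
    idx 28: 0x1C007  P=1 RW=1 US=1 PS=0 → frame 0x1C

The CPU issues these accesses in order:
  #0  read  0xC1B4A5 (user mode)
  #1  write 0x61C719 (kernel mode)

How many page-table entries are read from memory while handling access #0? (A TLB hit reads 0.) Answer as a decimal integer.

Per-access translation:
#0 VA=0xC1B4A5 (r,user):
  [0] read 0x15 idx=6: raw=0x16007 flags P=1 W=1 U=1 S=0
  [1] read 0x16 idx=27: raw=0x1A007 flags P=1 W=1 U=1 S=0
  ✓ 0x1A4A5  — 2 lookups
#1 VA=0x61C719 (w,kernel):
  [0] read 0x15 idx=3: raw=0x1B007 flags P=1 W=1 U=1 S=0
  [1] read 0x1B idx=28: raw=0x1C007 flags P=1 W=1 U=1 S=0
  ✓ 0x1C719  — 2 lookups

Entries read for #0: 2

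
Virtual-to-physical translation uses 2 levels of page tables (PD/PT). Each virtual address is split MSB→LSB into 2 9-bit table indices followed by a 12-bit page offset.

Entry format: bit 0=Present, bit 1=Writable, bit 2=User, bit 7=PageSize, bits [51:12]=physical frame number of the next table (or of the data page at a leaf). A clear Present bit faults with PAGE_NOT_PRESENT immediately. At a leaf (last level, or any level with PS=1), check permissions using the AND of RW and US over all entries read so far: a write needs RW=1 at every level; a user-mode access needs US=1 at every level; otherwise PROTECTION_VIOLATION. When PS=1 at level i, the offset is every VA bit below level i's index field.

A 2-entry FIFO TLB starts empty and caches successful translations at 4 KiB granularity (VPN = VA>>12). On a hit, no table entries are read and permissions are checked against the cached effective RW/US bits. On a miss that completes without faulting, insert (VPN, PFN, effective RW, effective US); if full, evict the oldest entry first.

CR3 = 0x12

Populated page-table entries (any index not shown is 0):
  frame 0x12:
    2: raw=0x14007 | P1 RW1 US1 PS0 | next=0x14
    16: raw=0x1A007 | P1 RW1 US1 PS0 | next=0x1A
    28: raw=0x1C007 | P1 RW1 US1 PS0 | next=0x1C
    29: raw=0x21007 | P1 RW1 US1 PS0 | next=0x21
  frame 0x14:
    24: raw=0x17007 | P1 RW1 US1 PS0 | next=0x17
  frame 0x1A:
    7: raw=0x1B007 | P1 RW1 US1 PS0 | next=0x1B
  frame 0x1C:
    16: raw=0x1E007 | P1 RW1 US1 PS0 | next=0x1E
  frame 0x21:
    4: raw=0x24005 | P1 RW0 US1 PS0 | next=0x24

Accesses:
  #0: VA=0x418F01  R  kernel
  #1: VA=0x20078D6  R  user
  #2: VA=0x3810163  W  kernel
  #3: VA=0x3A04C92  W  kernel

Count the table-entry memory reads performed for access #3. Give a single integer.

Trace:
#0 VA=0x418F01 (r,kernel):
  L0 @0x12[2] → 0x14007  P=1,RW=1,US=1,PS=0
  L1 @0x14[24] → 0x17007  P=1,RW=1,US=1,PS=0
  ⇒ phys 0x17F01  [2 reads]
#1 VA=0x20078D6 (r,user):
  L0 @0x12[16] → 0x1A007  P=1,RW=1,US=1,PS=0
  L1 @0x1A[7] → 0x1B007  P=1,RW=1,US=1,PS=0
  ⇒ phys 0x1B8D6  [2 reads]
#2 VA=0x3810163 (w,kernel):
  L0 @0x12[28] → 0x1C007  P=1,RW=1,US=1,PS=0
  L1 @0x1C[16] → 0x1E007  P=1,RW=1,US=1,PS=0
  ⇒ phys 0x1E163  [2 reads]
#3 VA=0x3A04C92 (w,kernel):
  L0 @0x12[29] → 0x21007  P=1,RW=1,US=1,PS=0
  L1 @0x21[4] → 0x24005  P=1,RW=0,US=1,PS=0
  ✗ PROTECTION_VIOLATION  [2 reads]

Entries read for #3: 2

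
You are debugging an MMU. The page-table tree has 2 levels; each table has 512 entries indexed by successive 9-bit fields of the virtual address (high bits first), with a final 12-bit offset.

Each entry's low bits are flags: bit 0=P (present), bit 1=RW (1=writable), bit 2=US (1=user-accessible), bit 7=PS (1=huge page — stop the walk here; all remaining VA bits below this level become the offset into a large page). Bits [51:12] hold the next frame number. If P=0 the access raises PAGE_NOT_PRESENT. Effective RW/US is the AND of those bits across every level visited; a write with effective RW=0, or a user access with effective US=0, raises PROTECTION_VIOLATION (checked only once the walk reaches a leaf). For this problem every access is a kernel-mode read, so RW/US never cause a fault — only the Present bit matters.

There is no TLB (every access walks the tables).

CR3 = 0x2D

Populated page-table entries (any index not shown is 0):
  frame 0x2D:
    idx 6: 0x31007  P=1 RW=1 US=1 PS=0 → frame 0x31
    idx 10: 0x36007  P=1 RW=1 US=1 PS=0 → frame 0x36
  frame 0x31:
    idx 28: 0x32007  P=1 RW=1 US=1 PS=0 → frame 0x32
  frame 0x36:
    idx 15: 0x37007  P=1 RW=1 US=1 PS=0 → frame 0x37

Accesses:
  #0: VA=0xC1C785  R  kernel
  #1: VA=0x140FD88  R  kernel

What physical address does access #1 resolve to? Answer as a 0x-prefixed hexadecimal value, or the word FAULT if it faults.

Trace:
#0 VA=0xC1C785 (r,kernel):
  lvl0: tbl 0x2D, slot 6 ⇒ 0x31007 (P1/RW1/US1/PS0)
  lvl1: tbl 0x31, slot 28 ⇒ 0x32007 (P1/RW1/US1/PS0)
  ⇒ phys 0x32785  [2 reads]
#1 VA=0x140FD88 (r,kernel):
  lvl0: tbl 0x2D, slot 10 ⇒ 0x36007 (P1/RW1/US1/PS0)
  lvl1: tbl 0x36, slot 15 ⇒ 0x37007 (P1/RW1/US1/PS0)
  ⇒ phys 0x37D88  [2 reads]

Access #1 PA: 0x37D88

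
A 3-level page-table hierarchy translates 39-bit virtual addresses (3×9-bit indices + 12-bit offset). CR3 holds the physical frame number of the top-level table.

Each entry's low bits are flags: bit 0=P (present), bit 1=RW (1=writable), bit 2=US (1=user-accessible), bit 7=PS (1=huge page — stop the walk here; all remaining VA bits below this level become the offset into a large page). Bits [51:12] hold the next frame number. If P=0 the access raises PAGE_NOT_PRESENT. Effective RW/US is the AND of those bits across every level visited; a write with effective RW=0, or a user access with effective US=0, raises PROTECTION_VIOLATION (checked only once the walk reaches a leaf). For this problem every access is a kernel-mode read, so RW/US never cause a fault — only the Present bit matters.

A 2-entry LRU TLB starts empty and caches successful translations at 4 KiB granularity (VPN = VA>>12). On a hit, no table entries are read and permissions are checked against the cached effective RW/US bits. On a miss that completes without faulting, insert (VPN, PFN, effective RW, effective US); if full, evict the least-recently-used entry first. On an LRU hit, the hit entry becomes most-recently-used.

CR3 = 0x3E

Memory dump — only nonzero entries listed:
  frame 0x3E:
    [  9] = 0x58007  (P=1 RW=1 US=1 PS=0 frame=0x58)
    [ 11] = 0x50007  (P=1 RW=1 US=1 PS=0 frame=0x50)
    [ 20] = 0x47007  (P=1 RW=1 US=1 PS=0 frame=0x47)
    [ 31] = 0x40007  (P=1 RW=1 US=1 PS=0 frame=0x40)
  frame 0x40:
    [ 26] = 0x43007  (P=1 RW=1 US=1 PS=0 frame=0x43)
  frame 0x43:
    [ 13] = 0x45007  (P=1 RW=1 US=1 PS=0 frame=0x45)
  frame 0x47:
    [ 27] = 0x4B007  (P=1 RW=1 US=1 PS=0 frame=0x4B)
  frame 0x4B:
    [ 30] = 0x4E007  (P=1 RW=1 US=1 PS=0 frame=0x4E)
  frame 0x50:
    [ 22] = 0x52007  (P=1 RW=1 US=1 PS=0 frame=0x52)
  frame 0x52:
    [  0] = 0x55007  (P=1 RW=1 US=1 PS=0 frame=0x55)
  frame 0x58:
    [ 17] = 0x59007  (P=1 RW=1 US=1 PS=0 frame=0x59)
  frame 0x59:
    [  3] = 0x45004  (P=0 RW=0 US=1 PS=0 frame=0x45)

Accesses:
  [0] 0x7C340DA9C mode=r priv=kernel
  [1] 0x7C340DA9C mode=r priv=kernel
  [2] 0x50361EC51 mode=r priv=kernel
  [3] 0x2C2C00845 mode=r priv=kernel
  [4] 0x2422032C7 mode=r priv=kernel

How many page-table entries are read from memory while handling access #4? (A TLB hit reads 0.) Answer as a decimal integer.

Trace:
#0 VA=0x7C340DA9C (r,kernel):
  L0 @0x3E[31] → 0x40007  P=1,RW=1,US=1,PS=0
  L1 @0x40[26] → 0x43007  P=1,RW=1,US=1,PS=0
  L2 @0x43[13] → 0x45007  P=1,RW=1,US=1,PS=0
  → PA=0x45A9C  (3 entries read)
#1 VA=0x7C340DA9C (r,kernel):
  TLB hit vpn=0x7C340D → PA=0x45A9C
#2 VA=0x50361EC51 (r,kernel):
  L0 @0x3E[20] → 0x47007  P=1,RW=1,US=1,PS=0
  L1 @0x47[27] → 0x4B007  P=1,RW=1,US=1,PS=0
  L2 @0x4B[30] → 0x4E007  P=1,RW=1,US=1,PS=0
  → PA=0x4EC51  (3 entries read)
#3 VA=0x2C2C00845 (r,kernel):
  L0 @0x3E[11] → 0x50007  P=1,RW=1,US=1,PS=0
  L1 @0x50[22] → 0x52007  P=1,RW=1,US=1,PS=0
  L2 @0x52[0] → 0x55007  P=1,RW=1,US=1,PS=0
  → PA=0x55845  (3 entries read)
#4 VA=0x2422032C7 (r,kernel):
  L0 @0x3E[9] → 0x58007  P=1,RW=1,US=1,PS=0
  L1 @0x58[17] → 0x59007  P=1,RW=1,US=1,PS=0
  L2 @0x59[3] → 0x45004  P=0,RW=0,US=1,PS=0
  ⇒ fault: PAGE_NOT_PRESENT  — 3 lookups

Entries read for #4: 3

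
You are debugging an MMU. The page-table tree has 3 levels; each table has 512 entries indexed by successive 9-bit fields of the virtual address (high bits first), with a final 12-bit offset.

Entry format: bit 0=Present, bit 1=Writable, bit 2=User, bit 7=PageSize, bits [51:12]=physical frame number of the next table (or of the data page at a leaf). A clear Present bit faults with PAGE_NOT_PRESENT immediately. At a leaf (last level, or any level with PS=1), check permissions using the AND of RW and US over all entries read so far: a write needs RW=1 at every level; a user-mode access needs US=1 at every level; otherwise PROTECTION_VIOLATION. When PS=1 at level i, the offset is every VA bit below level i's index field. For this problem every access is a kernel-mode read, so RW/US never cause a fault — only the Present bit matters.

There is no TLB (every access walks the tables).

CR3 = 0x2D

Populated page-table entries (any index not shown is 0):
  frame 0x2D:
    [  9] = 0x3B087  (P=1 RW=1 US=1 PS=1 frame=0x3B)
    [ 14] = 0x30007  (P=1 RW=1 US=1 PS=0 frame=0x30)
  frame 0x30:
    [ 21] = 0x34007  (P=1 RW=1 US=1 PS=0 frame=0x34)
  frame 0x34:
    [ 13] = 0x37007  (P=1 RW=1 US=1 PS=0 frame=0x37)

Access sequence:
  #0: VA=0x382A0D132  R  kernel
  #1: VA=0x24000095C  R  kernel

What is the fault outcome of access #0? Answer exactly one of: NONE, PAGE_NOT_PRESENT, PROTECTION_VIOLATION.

Walk each access:
#0 VA=0x382A0D132 (r,kernel):
  [0] read 0x2D idx=14: raw=0x30007 flags P=1 W=1 U=1 S=0
  [1] read 0x30 idx=21: raw=0x34007 flags P=1 W=1 U=1 S=0
  [2] read 0x34 idx=13: raw=0x37007 flags P=1 W=1 U=1 S=0
  → PA=0x37132  (3 entries read)
#1 VA=0x24000095C (r,kernel):
  [0] read 0x2D idx=9: raw=0x3B087 flags P=1 W=1 U=1 S=1
  → PA=0x3B95C (huge @L0)  (1 entries read)

Access #0 fault: NONE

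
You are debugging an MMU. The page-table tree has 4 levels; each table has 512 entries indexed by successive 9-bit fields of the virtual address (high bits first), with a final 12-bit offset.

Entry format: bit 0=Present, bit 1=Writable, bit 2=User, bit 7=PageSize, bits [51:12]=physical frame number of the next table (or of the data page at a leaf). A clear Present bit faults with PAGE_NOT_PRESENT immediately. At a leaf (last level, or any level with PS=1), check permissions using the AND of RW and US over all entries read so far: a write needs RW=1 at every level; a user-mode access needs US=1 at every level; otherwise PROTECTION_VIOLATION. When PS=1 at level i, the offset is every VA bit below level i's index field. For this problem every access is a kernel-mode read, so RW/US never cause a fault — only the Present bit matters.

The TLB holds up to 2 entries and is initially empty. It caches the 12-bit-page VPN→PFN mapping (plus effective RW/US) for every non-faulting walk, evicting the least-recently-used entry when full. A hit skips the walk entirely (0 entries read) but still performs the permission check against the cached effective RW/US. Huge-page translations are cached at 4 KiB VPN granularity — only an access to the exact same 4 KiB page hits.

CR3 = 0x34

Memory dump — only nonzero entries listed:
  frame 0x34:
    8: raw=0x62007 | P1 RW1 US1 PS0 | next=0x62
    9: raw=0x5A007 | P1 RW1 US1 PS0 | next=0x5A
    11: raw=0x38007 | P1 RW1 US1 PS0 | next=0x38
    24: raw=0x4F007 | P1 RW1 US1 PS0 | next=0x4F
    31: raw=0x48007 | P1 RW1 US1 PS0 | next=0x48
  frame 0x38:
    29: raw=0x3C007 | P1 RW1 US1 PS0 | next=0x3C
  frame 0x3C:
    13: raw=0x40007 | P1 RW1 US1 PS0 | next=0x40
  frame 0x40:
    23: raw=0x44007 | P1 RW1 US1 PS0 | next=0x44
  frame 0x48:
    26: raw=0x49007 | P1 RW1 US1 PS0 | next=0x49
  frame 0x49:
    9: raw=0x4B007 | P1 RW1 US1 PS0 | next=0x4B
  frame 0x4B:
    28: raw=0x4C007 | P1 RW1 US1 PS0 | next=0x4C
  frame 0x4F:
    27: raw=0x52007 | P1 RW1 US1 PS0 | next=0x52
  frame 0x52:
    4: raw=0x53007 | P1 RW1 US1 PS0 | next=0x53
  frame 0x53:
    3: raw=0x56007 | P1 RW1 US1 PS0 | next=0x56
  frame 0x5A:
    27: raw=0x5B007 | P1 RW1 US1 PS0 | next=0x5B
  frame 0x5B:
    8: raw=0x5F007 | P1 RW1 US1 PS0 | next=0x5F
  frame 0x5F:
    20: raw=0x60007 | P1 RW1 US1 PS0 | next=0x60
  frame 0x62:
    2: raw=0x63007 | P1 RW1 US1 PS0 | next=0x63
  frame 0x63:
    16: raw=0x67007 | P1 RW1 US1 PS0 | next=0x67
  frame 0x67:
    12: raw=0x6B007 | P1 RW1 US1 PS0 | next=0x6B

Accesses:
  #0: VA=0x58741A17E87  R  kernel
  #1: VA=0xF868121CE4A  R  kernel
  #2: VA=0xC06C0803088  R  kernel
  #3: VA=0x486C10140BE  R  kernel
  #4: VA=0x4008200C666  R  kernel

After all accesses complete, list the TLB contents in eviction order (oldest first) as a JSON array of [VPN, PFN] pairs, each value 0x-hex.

Trace:
#0 VA=0x58741A17E87 (r,kernel):
  lvl0: tbl 0x34, slot 11 ⇒ 0x38007 (P1/RW1/US1/PS0)
  lvl1: tbl 0x38, slot 29 ⇒ 0x3C007 (P1/RW1/US1/PS0)
  lvl2: tbl 0x3C, slot 13 ⇒ 0x40007 (P1/RW1/US1/PS0)
  lvl3: tbl 0x40, slot 23 ⇒ 0x44007 (P1/RW1/US1/PS0)
  ✓ 0x44E87  — 4 lookups
#1 VA=0xF868121CE4A (r,kernel):
  lvl0: tbl 0x34, slot 31 ⇒ 0x48007 (P1/RW1/US1/PS0)
  lvl1: tbl 0x48, slot 26 ⇒ 0x49007 (P1/RW1/US1/PS0)
  lvl2: tbl 0x49, slot 9 ⇒ 0x4B007 (P1/RW1/US1/PS0)
  lvl3: tbl 0x4B, slot 28 ⇒ 0x4C007 (P1/RW1/US1/PS0)
  ✓ 0x4CE4A  — 4 lookups
#2 VA=0xC06C0803088 (r,kernel):
  lvl0: tbl 0x34, slot 24 ⇒ 0x4F007 (P1/RW1/US1/PS0)
  lvl1: tbl 0x4F, slot 27 ⇒ 0x52007 (P1/RW1/US1/PS0)
  lvl2: tbl 0x52, slot 4 ⇒ 0x53007 (P1/RW1/US1/PS0)
  lvl3: tbl 0x53, slot 3 ⇒ 0x56007 (P1/RW1/US1/PS0)
  ✓ 0x56088  — 4 lookups
#3 VA=0x486C10140BE (r,kernel):
  lvl0: tbl 0x34, slot 9 ⇒ 0x5A007 (P1/RW1/US1/PS0)
  lvl1: tbl 0x5A, slot 27 ⇒ 0x5B007 (P1/RW1/US1/PS0)
  lvl2: tbl 0x5B, slot 8 ⇒ 0x5F007 (P1/RW1/US1/PS0)
  lvl3: tbl 0x5F, slot 20 ⇒ 0x60007 (P1/RW1/US1/PS0)
  ✓ 0x600BE  — 4 lookups
#4 VA=0x4008200C666 (r,kernel):
  lvl0: tbl 0x34, slot 8 ⇒ 0x62007 (P1/RW1/US1/PS0)
  lvl1: tbl 0x62, slot 2 ⇒ 0x63007 (P1/RW1/US1/PS0)
  lvl2: tbl 0x63, slot 16 ⇒ 0x67007 (P1/RW1/US1/PS0)
  lvl3: tbl 0x67, slot 12 ⇒ 0x6B007 (P1/RW1/US1/PS0)
  ✓ 0x6B666  — 4 lookups

TLB: [["0x486C1014", "0x60"], ["0x4008200C", "0x6B"]]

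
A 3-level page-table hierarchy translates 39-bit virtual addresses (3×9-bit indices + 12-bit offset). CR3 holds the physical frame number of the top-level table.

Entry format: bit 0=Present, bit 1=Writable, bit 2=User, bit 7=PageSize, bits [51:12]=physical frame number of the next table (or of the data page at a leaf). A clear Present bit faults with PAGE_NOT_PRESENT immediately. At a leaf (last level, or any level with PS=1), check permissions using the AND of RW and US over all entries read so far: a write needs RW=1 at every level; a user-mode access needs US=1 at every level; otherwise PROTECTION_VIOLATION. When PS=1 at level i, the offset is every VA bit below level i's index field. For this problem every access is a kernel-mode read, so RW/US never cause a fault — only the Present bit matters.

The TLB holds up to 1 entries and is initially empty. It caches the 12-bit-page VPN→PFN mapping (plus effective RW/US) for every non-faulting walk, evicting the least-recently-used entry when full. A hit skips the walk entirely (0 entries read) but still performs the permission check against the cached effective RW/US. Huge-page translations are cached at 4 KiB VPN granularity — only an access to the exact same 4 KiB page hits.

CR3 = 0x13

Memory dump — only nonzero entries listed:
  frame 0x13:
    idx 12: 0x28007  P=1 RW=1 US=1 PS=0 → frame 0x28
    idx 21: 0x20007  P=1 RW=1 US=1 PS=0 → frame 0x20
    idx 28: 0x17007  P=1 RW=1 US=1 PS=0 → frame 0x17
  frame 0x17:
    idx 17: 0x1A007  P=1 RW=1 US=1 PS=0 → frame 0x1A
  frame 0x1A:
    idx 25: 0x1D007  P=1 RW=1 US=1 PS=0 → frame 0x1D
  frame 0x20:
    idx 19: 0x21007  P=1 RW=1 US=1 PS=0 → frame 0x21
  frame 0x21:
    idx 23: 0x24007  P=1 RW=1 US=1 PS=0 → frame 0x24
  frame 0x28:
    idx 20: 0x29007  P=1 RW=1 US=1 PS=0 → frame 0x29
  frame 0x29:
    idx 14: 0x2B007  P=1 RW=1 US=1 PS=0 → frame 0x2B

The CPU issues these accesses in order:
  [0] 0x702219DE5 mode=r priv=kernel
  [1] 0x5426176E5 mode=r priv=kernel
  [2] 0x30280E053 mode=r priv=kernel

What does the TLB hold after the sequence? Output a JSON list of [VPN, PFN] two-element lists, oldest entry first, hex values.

Per-access translation:
#0 VA=0x702219DE5 (r,kernel):
  [0] read 0x13 idx=28: raw=0x17007 flags P=1 W=1 U=1 S=0
  [1] read 0x17 idx=17: raw=0x1A007 flags P=1 W=1 U=1 S=0
  [2] read 0x1A idx=25: raw=0x1D007 flags P=1 W=1 U=1 S=0
  → PA=0x1DDE5  (3 entries read)
#1 VA=0x5426176E5 (r,kernel):
  [0] read 0x13 idx=21: raw=0x20007 flags P=1 W=1 U=1 S=0
  [1] read 0x20 idx=19: raw=0x21007 flags P=1 W=1 U=1 S=0
  [2] read 0x21 idx=23: raw=0x24007 flags P=1 W=1 U=1 S=0
  → PA=0x246E5  (3 entries read)
#2 VA=0x30280E053 (r,kernel):
  [0] read 0x13 idx=12: raw=0x28007 flags P=1 W=1 U=1 S=0
  [1] read 0x28 idx=20: raw=0x29007 flags P=1 W=1 U=1 S=0
  [2] read 0x29 idx=14: raw=0x2B007 flags P=1 W=1 U=1 S=0
  → PA=0x2B053  (3 entries read)

TLB: [["0x30280E", "0x2B"]]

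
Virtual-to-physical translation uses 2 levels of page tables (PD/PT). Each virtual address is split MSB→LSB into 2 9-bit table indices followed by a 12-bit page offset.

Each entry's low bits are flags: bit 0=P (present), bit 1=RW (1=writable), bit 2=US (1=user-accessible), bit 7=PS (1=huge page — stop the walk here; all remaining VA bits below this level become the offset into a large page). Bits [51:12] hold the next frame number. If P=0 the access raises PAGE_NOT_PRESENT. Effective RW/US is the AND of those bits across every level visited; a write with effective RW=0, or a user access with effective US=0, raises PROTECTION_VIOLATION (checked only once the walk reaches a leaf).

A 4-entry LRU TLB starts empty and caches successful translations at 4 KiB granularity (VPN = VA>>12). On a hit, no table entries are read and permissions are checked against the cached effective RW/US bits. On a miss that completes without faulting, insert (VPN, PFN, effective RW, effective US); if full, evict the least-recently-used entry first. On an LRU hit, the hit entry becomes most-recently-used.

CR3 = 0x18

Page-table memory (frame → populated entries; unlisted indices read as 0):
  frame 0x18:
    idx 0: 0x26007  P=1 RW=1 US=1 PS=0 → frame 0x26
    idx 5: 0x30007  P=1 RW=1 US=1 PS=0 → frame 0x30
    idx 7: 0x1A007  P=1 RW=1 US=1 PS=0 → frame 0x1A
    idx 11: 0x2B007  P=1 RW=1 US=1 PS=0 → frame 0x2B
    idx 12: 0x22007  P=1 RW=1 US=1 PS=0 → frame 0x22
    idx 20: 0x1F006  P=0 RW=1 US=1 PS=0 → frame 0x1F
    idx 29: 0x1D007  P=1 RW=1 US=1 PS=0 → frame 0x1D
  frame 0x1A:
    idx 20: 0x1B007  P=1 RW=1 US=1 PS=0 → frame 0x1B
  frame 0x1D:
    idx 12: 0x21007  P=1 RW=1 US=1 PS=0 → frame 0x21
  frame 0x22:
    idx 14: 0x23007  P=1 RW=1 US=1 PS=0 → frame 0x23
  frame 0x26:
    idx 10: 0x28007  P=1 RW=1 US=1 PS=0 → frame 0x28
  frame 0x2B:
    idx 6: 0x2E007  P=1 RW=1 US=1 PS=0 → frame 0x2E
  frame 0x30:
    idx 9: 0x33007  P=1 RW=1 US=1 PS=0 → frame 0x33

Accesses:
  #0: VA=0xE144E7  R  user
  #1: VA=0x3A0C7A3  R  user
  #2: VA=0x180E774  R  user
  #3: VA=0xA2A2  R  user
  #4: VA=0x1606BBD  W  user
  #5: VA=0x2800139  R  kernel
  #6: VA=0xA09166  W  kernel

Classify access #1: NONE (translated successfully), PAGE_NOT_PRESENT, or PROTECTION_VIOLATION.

Walk each access:
#0 VA=0xE144E7 (r,user):
  lvl0: tbl 0x18, slot 7 ⇒ 0x1A007 (P1/RW1/US1/PS0)
  lvl1: tbl 0x1A, slot 20 ⇒ 0x1B007 (P1/RW1/US1/PS0)
  ✓ 0x1B4E7  — 2 lookups
#1 VA=0x3A0C7A3 (r,user):
  lvl0: tbl 0x18, slot 29 ⇒ 0x1D007 (P1/RW1/US1/PS0)
  lvl1: tbl 0x1D, slot 12 ⇒ 0x21007 (P1/RW1/US1/PS0)
  ✓ 0x217A3  — 2 lookups
#2 VA=0x180E774 (r,user):
  lvl0: tbl 0x18, slot 12 ⇒ 0x22007 (P1/RW1/US1/PS0)
  lvl1: tbl 0x22, slot 14 ⇒ 0x23007 (P1/RW1/US1/PS0)
  ✓ 0x23774  — 2 lookups
#3 VA=0xA2A2 (r,user):
  lvl0: tbl 0x18, slot 0 ⇒ 0x26007 (P1/RW1/US1/PS0)
  lvl1: tbl 0x26, slot 10 ⇒ 0x28007 (P1/RW1/US1/PS0)
  ✓ 0x282A2  — 2 lookups
#4 VA=0x1606BBD (w,user):
  lvl0: tbl 0x18, slot 11 ⇒ 0x2B007 (P1/RW1/US1/PS0)
  lvl1: tbl 0x2B, slot 6 ⇒ 0x2E007 (P1/RW1/US1/PS0)
  ✓ 0x2EBBD  — 2 lookups
#5 VA=0x2800139 (r,kernel):
  lvl0: tbl 0x18, slot 20 ⇒ 0x1F006 (P0/RW1/US1/PS0)
  ⇒ fault: PAGE_NOT_PRESENT  — 1 lookups
#6 VA=0xA09166 (w,kernel):
  lvl0: tbl 0x18, slot 5 ⇒ 0x30007 (P1/RW1/US1/PS0)
  lvl1: tbl 0x30, slot 9 ⇒ 0x33007 (P1/RW1/US1/PS0)
  ✓ 0x33166  — 2 lookups

Access #1 fault: NONE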